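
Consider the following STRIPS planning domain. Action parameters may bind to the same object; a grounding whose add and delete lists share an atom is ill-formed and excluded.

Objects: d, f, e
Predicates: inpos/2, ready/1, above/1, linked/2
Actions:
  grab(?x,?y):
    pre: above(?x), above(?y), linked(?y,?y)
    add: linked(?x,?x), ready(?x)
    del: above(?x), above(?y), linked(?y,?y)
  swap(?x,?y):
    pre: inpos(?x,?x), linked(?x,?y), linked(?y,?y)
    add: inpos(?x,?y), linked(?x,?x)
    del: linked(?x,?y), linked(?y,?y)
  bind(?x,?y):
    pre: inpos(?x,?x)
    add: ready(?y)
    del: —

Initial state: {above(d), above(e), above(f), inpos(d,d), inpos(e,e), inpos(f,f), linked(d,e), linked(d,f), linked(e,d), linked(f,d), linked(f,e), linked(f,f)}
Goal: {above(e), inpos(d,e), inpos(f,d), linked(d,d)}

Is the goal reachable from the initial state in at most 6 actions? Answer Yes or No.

Yes

1. grab(d,f)  →  {above(e), inpos(d,d), inpos(e,e), inpos(f,f), linked(d,d), linked(d,e), linked(d,f), linked(e,d), linked(f,d), linked(f,e), ready(d)}
2. swap(f,d)  →  {above(e), inpos(d,d), inpos(e,e), inpos(f,d), inpos(f,f), linked(d,e), linked(d,f), linked(e,d), linked(f,e), linked(f,f), ready(d)}
3. swap(d,f)  →  {above(e), inpos(d,d), inpos(d,f), inpos(e,e), inpos(f,d), inpos(f,f), linked(d,d), linked(d,e), linked(e,d), linked(f,e), ready(d)}
4. swap(e,d)  →  {above(e), inpos(d,d), inpos(d,f), inpos(e,d), inpos(e,e), inpos(f,d), inpos(f,f), linked(d,e), linked(e,e), linked(f,e), ready(d)}
5. swap(d,e)  →  {above(e), inpos(d,d), inpos(d,e), inpos(d,f), inpos(e,d), inpos(e,e), inpos(f,d), inpos(f,f), linked(d,d), linked(f,e), ready(d)}
optimal plan length = 5; 5 ≤ 6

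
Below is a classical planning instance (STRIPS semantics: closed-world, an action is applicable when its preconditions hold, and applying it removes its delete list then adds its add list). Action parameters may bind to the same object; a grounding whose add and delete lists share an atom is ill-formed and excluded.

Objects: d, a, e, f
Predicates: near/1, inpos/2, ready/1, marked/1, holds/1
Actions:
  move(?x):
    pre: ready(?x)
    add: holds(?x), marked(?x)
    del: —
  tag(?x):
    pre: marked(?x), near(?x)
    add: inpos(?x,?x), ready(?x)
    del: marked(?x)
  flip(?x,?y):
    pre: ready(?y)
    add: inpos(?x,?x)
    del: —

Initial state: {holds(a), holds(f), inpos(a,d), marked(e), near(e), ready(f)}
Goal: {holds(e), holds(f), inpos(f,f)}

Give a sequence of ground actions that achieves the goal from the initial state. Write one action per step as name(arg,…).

tag(e); move(e); flip(f,e)

1. tag(e)  →  {holds(a), holds(f), inpos(a,d), inpos(e,e), near(e), ready(e), ready(f)}
2. move(e)  →  {holds(a), holds(e), holds(f), inpos(a,d), inpos(e,e), marked(e), near(e), ready(e), ready(f)}
3. flip(f,e)  →  {holds(a), holds(e), holds(f), inpos(a,d), inpos(e,e), inpos(f,f), marked(e), near(e), ready(e), ready(f)}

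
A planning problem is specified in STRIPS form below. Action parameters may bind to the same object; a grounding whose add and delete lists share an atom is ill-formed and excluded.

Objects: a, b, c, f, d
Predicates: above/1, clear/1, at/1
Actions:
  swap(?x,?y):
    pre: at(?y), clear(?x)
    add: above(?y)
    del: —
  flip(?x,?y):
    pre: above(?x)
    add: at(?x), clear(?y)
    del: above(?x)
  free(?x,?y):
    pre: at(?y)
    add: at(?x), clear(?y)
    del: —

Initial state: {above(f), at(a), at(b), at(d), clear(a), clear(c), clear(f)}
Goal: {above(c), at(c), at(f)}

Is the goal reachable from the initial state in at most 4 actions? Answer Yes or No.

1. flip(f,a)  →  {at(a), at(b), at(d), at(f), clear(a), clear(c), clear(f)}
2. free(c,a)  →  {at(a), at(b), at(c), at(d), at(f), clear(a), clear(c), clear(f)}
3. swap(a,c)  →  {above(c), at(a), at(b), at(c), at(d), at(f), clear(a), clear(c), clear(f)}
optimal plan length = 3; 3 ≤ 4

Yes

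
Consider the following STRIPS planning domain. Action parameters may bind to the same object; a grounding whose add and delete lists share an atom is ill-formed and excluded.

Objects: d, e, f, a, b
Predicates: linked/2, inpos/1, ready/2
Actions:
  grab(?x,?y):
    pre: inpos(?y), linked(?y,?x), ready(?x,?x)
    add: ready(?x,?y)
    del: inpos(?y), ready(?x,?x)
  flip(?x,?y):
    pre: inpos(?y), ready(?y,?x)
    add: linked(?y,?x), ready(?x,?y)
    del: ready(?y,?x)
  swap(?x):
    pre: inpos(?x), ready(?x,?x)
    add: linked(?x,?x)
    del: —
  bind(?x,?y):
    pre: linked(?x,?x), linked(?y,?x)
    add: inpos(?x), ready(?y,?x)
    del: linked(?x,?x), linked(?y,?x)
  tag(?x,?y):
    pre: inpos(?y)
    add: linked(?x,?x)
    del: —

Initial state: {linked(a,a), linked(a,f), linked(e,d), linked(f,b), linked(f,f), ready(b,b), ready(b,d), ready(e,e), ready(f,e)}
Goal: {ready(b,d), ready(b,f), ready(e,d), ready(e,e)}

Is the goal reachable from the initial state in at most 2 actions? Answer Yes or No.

No

1. bind(f,f)  →  {inpos(f), linked(a,a), linked(a,f), linked(e,d), linked(f,b), ready(b,b), ready(b,d), ready(e,e), ready(f,e), ready(f,f)}
2. tag(d,f)  →  {inpos(f), linked(a,a), linked(a,f), linked(d,d), linked(e,d), linked(f,b), ready(b,b), ready(b,d), ready(e,e), ready(f,e), ready(f,f)}
3. grab(b,f)  →  {linked(a,a), linked(a,f), linked(d,d), linked(e,d), linked(f,b), ready(b,d), ready(b,f), ready(e,e), ready(f,e), ready(f,f)}
4. bind(d,e)  →  {inpos(d), linked(a,a), linked(a,f), linked(f,b), ready(b,d), ready(b,f), ready(e,d), ready(e,e), ready(f,e), ready(f,f)}
optimal plan length = 4; 4 > 2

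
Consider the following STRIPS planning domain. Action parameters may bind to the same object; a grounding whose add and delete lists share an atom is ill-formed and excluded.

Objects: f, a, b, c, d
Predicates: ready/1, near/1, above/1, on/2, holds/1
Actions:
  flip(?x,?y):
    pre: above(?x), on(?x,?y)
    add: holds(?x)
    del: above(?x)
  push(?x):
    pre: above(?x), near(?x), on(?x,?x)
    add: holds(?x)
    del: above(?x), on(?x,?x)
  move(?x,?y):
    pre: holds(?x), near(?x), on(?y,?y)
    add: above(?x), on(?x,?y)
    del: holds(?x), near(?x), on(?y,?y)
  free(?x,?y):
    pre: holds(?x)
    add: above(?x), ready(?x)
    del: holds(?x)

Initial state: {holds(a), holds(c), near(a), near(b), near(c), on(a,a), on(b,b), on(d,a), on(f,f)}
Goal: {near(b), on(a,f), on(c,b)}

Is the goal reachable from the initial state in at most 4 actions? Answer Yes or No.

Yes

1. move(a,f)  →  {above(a), holds(c), near(b), near(c), on(a,a), on(a,f), on(b,b), on(d,a)}
2. move(c,b)  →  {above(a), above(c), near(b), on(a,a), on(a,f), on(c,b), on(d,a)}
optimal plan length = 2; 2 ≤ 4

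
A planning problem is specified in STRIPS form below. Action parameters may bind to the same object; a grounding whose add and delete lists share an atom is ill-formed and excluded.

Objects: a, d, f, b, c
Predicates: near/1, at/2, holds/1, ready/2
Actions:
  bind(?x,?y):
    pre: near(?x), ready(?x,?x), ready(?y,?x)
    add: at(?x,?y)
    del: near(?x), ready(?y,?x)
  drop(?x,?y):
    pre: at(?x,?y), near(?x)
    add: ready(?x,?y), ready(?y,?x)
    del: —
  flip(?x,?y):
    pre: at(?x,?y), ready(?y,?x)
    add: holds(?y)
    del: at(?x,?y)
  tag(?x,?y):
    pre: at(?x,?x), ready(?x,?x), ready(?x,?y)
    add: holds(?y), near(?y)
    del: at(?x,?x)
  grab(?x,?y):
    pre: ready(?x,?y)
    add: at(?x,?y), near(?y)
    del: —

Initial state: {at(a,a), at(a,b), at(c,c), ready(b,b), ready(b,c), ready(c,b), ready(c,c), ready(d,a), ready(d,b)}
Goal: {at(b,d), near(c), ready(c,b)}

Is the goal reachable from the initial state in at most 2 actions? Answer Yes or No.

1. tag(c,b)  →  {at(a,a), at(a,b), holds(b), near(b), ready(b,b), ready(b,c), ready(c,b), ready(c,c), ready(d,a), ready(d,b)}
2. bind(b,d)  →  {at(a,a), at(a,b), at(b,d), holds(b), ready(b,b), ready(b,c), ready(c,b), ready(c,c), ready(d,a)}
3. grab(b,c)  →  {at(a,a), at(a,b), at(b,c), at(b,d), holds(b), near(c), ready(b,b), ready(b,c), ready(c,b), ready(c,c), ready(d,a)}
optimal plan length = 3; 3 > 2

No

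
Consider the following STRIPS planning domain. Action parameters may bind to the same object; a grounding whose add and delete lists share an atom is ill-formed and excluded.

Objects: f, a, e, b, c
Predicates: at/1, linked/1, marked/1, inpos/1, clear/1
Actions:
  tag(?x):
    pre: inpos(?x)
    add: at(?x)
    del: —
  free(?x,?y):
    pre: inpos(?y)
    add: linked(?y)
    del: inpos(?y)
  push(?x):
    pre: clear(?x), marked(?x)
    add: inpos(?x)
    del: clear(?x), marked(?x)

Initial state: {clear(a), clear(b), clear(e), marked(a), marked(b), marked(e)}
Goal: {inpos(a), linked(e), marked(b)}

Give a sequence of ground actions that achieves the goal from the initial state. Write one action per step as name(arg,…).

1. push(a)  →  {clear(b), clear(e), inpos(a), marked(b), marked(e)}
2. push(e)  →  {clear(b), inpos(a), inpos(e), marked(b)}
3. free(f,e)  →  {clear(b), inpos(a), linked(e), marked(b)}

push(a); push(e); free(f,e)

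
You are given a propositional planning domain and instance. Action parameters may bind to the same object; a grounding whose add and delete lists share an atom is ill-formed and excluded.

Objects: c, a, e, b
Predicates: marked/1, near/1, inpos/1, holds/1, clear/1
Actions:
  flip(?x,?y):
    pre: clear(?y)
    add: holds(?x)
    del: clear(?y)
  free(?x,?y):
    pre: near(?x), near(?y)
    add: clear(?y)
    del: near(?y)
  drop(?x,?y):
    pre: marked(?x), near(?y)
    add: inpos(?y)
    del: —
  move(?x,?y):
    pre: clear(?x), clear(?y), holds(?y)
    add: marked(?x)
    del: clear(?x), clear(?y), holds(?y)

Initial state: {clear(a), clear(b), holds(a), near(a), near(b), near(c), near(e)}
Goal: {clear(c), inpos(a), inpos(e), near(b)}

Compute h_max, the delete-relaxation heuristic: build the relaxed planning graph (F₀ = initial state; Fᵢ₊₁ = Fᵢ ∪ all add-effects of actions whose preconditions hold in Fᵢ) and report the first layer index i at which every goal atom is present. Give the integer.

F0 = init (7 atoms)
F1 = F0 ∪ {clear(c), clear(e), holds(b), holds(c), holds(e), marked(a), marked(b)}  (14 atoms)
F2 = F1 ∪ {inpos(a), inpos(b), inpos(c), inpos(e), marked(c), marked(e)}  (20 atoms)
goal ⊆ F2  ⇒  h_max = 2

2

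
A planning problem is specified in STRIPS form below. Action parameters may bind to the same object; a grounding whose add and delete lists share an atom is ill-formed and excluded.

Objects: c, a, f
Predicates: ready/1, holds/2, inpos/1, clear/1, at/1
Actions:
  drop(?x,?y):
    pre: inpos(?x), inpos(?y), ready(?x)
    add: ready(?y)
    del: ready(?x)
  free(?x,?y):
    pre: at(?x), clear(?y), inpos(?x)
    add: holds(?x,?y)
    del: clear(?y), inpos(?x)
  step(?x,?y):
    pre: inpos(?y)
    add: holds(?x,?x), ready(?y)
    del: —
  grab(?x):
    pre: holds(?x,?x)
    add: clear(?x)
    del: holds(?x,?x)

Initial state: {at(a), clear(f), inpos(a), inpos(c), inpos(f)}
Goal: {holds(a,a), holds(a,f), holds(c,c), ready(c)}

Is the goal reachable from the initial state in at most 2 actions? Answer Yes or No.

No

1. free(a,f)  →  {at(a), holds(a,f), inpos(c), inpos(f)}
2. step(c,c)  →  {at(a), holds(a,f), holds(c,c), inpos(c), inpos(f), ready(c)}
3. step(a,c)  →  {at(a), holds(a,a), holds(a,f), holds(c,c), inpos(c), inpos(f), ready(c)}
optimal plan length = 3; 3 > 2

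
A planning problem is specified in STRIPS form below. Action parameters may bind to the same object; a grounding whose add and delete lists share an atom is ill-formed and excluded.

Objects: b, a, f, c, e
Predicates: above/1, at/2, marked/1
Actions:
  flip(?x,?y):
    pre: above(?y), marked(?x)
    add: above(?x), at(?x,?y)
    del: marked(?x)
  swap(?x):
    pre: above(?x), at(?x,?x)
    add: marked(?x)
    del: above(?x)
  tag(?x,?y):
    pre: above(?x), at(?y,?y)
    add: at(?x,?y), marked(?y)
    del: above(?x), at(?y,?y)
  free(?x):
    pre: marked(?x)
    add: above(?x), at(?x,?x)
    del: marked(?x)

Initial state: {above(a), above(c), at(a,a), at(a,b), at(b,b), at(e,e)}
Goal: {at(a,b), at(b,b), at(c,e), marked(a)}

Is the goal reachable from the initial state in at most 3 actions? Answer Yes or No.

Yes

1. swap(a)  →  {above(c), at(a,a), at(a,b), at(b,b), at(e,e), marked(a)}
2. tag(c,e)  →  {at(a,a), at(a,b), at(b,b), at(c,e), marked(a), marked(e)}
optimal plan length = 2; 2 ≤ 3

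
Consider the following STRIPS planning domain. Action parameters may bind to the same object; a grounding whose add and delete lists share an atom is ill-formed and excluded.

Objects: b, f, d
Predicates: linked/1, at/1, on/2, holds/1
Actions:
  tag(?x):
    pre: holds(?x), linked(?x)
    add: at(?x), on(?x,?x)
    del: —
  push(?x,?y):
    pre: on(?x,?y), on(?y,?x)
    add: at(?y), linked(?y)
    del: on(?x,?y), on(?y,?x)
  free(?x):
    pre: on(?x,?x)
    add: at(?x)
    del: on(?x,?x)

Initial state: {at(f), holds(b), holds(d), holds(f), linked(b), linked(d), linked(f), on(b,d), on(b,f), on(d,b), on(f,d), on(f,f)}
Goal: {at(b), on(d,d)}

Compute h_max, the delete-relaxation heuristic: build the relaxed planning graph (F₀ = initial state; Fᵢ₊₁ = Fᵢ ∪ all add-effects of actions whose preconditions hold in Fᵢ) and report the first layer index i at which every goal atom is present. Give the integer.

1

F0 = init (12 atoms)
F1 = F0 ∪ {at(b), at(d), on(b,b), on(d,d)}  (16 atoms)
goal ⊆ F1  ⇒  h_max = 1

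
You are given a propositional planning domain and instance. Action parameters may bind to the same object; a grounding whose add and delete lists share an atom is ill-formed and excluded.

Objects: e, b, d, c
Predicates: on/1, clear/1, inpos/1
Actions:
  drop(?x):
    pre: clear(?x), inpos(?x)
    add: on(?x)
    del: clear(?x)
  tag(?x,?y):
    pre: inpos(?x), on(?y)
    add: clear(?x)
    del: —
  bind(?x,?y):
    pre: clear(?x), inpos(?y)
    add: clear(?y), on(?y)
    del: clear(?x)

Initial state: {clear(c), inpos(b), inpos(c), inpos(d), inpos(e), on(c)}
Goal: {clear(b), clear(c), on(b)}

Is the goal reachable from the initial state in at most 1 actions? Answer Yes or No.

No

1. tag(e,c)  →  {clear(c), clear(e), inpos(b), inpos(c), inpos(d), inpos(e), on(c)}
2. bind(e,b)  →  {clear(b), clear(c), inpos(b), inpos(c), inpos(d), inpos(e), on(b), on(c)}
optimal plan length = 2; 2 > 1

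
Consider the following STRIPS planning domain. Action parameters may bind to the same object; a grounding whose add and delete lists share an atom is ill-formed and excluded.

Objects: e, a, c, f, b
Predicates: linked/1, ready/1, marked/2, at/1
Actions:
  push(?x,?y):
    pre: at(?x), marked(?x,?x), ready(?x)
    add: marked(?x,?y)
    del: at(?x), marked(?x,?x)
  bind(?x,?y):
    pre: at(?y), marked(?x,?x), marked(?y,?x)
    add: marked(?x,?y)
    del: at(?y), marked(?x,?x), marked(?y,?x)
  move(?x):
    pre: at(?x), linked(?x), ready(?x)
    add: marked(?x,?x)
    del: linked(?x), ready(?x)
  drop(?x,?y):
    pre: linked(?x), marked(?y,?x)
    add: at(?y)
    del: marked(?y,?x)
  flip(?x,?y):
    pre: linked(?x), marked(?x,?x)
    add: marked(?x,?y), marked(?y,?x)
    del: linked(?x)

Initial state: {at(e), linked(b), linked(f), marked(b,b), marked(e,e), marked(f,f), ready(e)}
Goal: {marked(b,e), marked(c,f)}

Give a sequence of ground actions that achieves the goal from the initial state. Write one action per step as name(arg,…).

1. flip(f,c)  →  {at(e), linked(b), marked(b,b), marked(c,f), marked(e,e), marked(f,c), marked(f,f), ready(e)}
2. flip(b,e)  →  {at(e), marked(b,b), marked(b,e), marked(c,f), marked(e,b), marked(e,e), marked(f,c), marked(f,f), ready(e)}

flip(f,c); flip(b,e)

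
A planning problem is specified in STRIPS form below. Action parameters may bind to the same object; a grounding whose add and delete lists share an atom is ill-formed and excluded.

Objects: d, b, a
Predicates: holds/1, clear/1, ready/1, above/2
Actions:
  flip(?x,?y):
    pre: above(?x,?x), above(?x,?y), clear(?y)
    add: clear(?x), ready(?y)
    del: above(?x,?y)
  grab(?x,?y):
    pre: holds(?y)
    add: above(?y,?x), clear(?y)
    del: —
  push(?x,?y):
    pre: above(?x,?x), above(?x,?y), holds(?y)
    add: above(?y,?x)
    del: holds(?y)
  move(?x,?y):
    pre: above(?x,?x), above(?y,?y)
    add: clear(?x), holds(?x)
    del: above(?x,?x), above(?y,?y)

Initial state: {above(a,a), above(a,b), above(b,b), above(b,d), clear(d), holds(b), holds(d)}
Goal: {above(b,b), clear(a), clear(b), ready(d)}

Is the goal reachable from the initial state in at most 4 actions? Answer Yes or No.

Yes

1. flip(b,d)  →  {above(a,a), above(a,b), above(b,b), clear(b), clear(d), holds(b), holds(d), ready(d)}
2. flip(a,b)  →  {above(a,a), above(b,b), clear(a), clear(b), clear(d), holds(b), holds(d), ready(b), ready(d)}
optimal plan length = 2; 2 ≤ 4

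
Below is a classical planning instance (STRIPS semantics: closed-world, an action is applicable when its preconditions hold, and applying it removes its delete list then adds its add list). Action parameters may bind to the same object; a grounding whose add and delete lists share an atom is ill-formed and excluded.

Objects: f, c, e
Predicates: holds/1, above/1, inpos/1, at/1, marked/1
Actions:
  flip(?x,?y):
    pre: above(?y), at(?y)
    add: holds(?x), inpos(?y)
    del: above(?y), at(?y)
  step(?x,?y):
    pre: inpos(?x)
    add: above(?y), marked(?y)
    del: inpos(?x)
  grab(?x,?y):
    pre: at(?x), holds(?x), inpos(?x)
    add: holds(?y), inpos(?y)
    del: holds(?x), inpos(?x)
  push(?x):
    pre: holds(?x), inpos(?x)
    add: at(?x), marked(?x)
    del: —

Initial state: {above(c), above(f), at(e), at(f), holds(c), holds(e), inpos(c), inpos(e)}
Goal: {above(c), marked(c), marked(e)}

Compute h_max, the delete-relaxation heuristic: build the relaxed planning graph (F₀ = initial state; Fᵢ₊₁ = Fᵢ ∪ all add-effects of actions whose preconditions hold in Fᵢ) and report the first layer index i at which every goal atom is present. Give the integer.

F0 = init (8 atoms)
F1 = F0 ∪ {above(e), at(c), holds(f), inpos(f), marked(c), marked(e), marked(f)}  (15 atoms)
goal ⊆ F1  ⇒  h_max = 1

1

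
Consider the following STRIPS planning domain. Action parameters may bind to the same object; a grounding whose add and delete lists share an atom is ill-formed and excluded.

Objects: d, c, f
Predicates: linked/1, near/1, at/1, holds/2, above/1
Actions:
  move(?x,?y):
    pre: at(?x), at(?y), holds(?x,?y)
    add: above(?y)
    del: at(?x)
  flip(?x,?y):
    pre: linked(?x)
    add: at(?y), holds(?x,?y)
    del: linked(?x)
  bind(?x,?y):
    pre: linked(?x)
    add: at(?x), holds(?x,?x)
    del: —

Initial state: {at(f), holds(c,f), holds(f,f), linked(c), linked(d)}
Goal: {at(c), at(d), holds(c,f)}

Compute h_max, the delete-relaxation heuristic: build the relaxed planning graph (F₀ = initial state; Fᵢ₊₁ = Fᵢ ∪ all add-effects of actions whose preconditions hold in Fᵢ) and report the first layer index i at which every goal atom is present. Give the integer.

1

F0 = init (5 atoms)
F1 = F0 ∪ {above(f), at(c), at(d), holds(c,c), holds(c,d), holds(d,c), holds(d,d), holds(d,f)}  (13 atoms)
goal ⊆ F1  ⇒  h_max = 1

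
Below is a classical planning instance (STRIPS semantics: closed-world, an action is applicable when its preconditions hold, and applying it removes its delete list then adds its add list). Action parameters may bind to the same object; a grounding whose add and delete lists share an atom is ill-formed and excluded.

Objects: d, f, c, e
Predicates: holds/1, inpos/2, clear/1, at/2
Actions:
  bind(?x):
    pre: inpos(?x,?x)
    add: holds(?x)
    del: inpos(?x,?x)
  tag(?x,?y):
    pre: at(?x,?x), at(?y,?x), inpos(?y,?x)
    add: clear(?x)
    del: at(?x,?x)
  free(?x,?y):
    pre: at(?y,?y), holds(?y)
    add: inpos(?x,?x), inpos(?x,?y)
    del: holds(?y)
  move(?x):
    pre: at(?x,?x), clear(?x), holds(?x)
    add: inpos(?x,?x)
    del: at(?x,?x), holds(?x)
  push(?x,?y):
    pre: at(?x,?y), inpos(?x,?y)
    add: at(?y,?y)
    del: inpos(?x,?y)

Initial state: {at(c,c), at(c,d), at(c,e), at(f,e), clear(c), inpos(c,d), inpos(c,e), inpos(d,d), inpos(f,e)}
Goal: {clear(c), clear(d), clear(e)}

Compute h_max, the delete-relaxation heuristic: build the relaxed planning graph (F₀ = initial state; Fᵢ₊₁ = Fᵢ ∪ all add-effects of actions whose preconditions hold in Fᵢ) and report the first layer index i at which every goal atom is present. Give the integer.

2

F0 = init (9 atoms)
F1 = F0 ∪ {at(d,d), at(e,e), holds(d)}  (12 atoms)
F2 = F1 ∪ {clear(d), clear(e), inpos(c,c), inpos(e,d), inpos(e,e), inpos(f,d), inpos(f,f)}  (19 atoms)
goal ⊆ F2  ⇒  h_max = 2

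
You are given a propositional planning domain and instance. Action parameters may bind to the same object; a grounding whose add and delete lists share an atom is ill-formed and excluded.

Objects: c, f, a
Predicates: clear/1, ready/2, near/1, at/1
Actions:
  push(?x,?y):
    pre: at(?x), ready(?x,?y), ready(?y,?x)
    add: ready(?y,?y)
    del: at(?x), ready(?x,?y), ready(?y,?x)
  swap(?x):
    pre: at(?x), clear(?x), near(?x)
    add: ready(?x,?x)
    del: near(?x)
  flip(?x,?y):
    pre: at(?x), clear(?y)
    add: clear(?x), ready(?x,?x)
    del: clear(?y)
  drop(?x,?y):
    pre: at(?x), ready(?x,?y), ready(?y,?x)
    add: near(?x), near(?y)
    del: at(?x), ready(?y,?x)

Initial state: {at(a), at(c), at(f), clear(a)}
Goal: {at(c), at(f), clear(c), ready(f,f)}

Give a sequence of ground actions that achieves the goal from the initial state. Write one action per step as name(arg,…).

flip(f,a); flip(c,f)

1. flip(f,a)  →  {at(a), at(c), at(f), clear(f), ready(f,f)}
2. flip(c,f)  →  {at(a), at(c), at(f), clear(c), ready(c,c), ready(f,f)}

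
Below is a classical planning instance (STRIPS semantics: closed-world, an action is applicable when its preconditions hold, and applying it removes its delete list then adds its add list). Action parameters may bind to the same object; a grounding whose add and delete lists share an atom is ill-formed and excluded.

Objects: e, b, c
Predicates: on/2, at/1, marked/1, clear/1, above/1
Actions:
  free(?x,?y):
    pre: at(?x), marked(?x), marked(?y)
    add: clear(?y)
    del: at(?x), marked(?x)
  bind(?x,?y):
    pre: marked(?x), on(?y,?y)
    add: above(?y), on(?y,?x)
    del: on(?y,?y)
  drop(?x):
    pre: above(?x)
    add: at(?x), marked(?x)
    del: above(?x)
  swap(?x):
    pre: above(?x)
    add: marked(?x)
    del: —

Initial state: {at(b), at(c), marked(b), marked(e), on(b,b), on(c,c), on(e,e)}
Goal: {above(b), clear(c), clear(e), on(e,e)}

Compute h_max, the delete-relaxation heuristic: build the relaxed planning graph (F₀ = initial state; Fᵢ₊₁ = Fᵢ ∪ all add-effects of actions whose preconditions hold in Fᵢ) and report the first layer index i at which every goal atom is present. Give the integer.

F0 = init (7 atoms)
F1 = F0 ∪ {above(b), above(c), above(e), clear(b), clear(e), on(b,e), on(c,b), on(c,e), on(e,b)}  (16 atoms)
F2 = F1 ∪ {at(e), marked(c)}  (18 atoms)
F3 = F2 ∪ {clear(c), on(b,c), on(e,c)}  (21 atoms)
goal ⊆ F3  ⇒  h_max = 3

3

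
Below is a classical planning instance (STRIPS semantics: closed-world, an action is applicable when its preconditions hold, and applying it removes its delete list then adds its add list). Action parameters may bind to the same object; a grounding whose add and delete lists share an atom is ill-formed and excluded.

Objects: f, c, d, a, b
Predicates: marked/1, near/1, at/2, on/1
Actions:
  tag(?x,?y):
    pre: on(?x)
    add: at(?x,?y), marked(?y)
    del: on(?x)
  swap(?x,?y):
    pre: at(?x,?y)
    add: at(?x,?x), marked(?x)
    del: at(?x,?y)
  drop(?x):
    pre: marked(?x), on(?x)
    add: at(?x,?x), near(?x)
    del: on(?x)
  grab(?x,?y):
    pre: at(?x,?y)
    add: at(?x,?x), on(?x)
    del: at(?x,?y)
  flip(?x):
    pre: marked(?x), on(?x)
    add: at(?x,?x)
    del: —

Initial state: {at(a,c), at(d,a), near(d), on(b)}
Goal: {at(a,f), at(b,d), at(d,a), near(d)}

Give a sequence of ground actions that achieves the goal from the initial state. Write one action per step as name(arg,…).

1. tag(b,d)  →  {at(a,c), at(b,d), at(d,a), marked(d), near(d)}
2. grab(a,c)  →  {at(a,a), at(b,d), at(d,a), marked(d), near(d), on(a)}
3. tag(a,f)  →  {at(a,a), at(a,f), at(b,d), at(d,a), marked(d), marked(f), near(d)}

tag(b,d); grab(a,c); tag(a,f)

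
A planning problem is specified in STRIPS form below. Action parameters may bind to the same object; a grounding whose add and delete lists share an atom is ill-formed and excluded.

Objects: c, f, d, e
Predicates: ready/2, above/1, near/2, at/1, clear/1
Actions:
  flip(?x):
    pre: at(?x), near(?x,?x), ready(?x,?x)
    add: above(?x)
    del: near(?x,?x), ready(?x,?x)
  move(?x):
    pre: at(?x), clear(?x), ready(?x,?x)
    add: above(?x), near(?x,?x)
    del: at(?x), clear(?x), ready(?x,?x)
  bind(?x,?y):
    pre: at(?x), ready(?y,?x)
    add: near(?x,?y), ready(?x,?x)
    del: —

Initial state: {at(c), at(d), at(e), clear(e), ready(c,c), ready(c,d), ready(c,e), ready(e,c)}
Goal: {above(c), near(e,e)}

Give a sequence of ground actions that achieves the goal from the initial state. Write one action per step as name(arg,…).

bind(c,c); flip(c); bind(e,c); move(e)

1. bind(c,c)  →  {at(c), at(d), at(e), clear(e), near(c,c), ready(c,c), ready(c,d), ready(c,e), ready(e,c)}
2. flip(c)  →  {above(c), at(c), at(d), at(e), clear(e), ready(c,d), ready(c,e), ready(e,c)}
3. bind(e,c)  →  {above(c), at(c), at(d), at(e), clear(e), near(e,c), ready(c,d), ready(c,e), ready(e,c), ready(e,e)}
4. move(e)  →  {above(c), above(e), at(c), at(d), near(e,c), near(e,e), ready(c,d), ready(c,e), ready(e,c)}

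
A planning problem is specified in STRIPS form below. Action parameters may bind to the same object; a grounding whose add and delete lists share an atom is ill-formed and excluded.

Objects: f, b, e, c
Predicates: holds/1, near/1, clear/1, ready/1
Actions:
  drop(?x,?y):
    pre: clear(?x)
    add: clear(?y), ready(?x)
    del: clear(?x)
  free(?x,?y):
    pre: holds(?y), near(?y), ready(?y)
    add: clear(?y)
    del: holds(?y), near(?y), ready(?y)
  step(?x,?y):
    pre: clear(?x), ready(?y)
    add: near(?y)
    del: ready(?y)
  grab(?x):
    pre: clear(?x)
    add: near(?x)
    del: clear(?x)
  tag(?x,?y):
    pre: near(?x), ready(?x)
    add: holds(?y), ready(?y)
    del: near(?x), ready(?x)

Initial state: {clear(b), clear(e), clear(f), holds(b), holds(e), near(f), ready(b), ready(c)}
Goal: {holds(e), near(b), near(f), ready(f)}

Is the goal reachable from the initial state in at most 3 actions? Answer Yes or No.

Yes

1. drop(f,b)  →  {clear(b), clear(e), holds(b), holds(e), near(f), ready(b), ready(c), ready(f)}
2. step(b,b)  →  {clear(b), clear(e), holds(b), holds(e), near(b), near(f), ready(c), ready(f)}
optimal plan length = 2; 2 ≤ 3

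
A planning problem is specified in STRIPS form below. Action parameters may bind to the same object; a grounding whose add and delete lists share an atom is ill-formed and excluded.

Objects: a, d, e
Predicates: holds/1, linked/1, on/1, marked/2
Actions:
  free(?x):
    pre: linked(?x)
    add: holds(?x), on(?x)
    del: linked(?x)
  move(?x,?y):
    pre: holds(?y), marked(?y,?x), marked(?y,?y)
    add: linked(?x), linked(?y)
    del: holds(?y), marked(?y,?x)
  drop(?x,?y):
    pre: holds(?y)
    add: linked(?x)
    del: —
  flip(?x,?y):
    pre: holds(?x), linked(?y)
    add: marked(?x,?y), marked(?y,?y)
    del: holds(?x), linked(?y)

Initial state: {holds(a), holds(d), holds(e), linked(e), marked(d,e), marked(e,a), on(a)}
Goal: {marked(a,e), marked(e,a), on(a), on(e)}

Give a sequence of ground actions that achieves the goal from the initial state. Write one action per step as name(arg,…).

1. free(e)  →  {holds(a), holds(d), holds(e), marked(d,e), marked(e,a), on(a), on(e)}
2. drop(e,a)  →  {holds(a), holds(d), holds(e), linked(e), marked(d,e), marked(e,a), on(a), on(e)}
3. flip(a,e)  →  {holds(d), holds(e), marked(a,e), marked(d,e), marked(e,a), marked(e,e), on(a), on(e)}

free(e); drop(e,a); flip(a,e)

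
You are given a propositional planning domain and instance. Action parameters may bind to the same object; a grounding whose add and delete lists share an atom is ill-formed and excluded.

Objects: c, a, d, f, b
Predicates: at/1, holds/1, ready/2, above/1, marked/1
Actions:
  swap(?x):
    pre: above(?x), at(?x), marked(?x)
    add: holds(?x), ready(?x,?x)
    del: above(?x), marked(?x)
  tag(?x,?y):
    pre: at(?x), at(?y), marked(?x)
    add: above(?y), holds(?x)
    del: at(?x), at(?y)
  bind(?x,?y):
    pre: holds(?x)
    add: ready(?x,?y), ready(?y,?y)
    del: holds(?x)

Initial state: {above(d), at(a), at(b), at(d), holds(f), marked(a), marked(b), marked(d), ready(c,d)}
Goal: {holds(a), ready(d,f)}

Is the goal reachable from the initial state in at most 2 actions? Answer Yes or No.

No

1. swap(d)  →  {at(a), at(b), at(d), holds(d), holds(f), marked(a), marked(b), ready(c,d), ready(d,d)}
2. tag(a,a)  →  {above(a), at(b), at(d), holds(a), holds(d), holds(f), marked(a), marked(b), ready(c,d), ready(d,d)}
3. bind(d,f)  →  {above(a), at(b), at(d), holds(a), holds(f), marked(a), marked(b), ready(c,d), ready(d,d), ready(d,f), ready(f,f)}
optimal plan length = 3; 3 > 2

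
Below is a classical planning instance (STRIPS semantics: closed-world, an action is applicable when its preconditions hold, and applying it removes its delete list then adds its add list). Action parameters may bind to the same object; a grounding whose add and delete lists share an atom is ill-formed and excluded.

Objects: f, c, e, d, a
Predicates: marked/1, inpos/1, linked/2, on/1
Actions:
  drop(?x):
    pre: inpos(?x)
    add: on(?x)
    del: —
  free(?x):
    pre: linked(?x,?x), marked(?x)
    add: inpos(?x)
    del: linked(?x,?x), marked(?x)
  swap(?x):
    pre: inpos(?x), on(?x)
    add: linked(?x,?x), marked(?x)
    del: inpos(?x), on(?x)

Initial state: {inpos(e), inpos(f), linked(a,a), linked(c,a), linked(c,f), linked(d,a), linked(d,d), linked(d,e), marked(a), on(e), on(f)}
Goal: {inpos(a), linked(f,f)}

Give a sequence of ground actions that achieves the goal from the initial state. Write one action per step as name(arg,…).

free(a); swap(f)

1. free(a)  →  {inpos(a), inpos(e), inpos(f), linked(c,a), linked(c,f), linked(d,a), linked(d,d), linked(d,e), on(e), on(f)}
2. swap(f)  →  {inpos(a), inpos(e), linked(c,a), linked(c,f), linked(d,a), linked(d,d), linked(d,e), linked(f,f), marked(f), on(e)}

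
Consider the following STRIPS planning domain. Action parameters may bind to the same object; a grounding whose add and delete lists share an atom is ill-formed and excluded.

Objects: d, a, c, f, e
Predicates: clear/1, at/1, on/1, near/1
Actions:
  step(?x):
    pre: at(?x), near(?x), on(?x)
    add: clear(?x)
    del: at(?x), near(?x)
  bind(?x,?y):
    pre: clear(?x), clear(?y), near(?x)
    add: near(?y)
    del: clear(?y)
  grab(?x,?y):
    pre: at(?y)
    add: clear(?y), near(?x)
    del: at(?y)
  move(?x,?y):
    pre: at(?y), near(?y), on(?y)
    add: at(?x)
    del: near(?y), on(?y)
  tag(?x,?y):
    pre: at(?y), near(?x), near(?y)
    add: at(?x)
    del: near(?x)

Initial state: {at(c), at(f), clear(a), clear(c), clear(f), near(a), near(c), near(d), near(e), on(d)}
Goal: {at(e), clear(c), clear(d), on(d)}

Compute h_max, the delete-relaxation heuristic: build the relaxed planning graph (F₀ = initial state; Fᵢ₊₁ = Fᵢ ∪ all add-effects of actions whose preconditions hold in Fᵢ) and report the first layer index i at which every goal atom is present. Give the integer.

2

F0 = init (10 atoms)
F1 = F0 ∪ {at(a), at(d), at(e), near(f)}  (14 atoms)
F2 = F1 ∪ {clear(d), clear(e)}  (16 atoms)
goal ⊆ F2  ⇒  h_max = 2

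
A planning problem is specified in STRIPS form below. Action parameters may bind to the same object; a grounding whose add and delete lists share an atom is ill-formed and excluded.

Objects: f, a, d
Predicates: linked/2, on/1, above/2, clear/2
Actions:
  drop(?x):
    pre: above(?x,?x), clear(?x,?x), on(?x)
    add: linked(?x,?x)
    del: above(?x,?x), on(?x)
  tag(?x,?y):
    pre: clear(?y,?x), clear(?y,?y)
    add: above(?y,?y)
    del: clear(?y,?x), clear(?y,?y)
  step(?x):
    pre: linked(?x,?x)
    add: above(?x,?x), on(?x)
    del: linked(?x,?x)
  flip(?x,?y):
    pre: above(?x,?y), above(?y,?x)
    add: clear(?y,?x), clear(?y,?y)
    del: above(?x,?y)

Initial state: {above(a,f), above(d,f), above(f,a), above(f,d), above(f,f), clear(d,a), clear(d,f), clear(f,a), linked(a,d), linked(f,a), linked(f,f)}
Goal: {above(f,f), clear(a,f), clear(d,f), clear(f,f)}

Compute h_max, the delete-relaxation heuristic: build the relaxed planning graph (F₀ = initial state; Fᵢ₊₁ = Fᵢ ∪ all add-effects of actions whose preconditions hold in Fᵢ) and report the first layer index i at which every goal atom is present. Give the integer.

1

F0 = init (11 atoms)
F1 = F0 ∪ {clear(a,a), clear(a,f), clear(d,d), clear(f,d), clear(f,f), on(f)}  (17 atoms)
goal ⊆ F1  ⇒  h_max = 1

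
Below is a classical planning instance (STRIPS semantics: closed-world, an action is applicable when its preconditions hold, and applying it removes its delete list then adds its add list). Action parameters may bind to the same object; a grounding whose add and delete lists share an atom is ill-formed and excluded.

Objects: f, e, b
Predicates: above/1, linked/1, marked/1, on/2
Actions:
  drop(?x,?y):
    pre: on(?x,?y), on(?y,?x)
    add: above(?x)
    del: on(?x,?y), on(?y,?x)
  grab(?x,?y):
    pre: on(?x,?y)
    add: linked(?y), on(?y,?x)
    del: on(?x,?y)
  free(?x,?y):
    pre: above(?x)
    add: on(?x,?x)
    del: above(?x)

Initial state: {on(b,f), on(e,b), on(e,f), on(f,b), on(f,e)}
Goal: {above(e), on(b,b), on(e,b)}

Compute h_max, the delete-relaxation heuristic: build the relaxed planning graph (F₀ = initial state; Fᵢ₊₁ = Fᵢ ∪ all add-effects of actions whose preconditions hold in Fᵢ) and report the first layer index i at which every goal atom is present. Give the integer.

2

F0 = init (5 atoms)
F1 = F0 ∪ {above(b), above(e), above(f), linked(b), linked(e), linked(f), on(b,e)}  (12 atoms)
F2 = F1 ∪ {on(b,b), on(e,e), on(f,f)}  (15 atoms)
goal ⊆ F2  ⇒  h_max = 2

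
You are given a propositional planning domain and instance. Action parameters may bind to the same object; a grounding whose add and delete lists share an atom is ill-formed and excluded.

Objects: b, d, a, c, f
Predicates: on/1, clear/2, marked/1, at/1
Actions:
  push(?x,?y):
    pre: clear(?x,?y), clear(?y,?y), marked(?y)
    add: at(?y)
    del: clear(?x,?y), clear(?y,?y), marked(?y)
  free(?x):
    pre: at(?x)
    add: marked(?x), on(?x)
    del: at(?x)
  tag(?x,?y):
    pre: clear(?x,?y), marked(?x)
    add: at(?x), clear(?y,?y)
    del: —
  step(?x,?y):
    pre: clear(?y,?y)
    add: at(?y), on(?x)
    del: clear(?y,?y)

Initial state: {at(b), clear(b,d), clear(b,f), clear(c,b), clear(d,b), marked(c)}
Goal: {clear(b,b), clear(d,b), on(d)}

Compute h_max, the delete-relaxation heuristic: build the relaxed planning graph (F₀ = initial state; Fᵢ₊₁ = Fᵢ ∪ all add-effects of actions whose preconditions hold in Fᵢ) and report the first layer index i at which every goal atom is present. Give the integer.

2

F0 = init (6 atoms)
F1 = F0 ∪ {at(c), clear(b,b), marked(b), on(b)}  (10 atoms)
F2 = F1 ∪ {clear(d,d), clear(f,f), on(a), on(c), on(d), on(f)}  (16 atoms)
goal ⊆ F2  ⇒  h_max = 2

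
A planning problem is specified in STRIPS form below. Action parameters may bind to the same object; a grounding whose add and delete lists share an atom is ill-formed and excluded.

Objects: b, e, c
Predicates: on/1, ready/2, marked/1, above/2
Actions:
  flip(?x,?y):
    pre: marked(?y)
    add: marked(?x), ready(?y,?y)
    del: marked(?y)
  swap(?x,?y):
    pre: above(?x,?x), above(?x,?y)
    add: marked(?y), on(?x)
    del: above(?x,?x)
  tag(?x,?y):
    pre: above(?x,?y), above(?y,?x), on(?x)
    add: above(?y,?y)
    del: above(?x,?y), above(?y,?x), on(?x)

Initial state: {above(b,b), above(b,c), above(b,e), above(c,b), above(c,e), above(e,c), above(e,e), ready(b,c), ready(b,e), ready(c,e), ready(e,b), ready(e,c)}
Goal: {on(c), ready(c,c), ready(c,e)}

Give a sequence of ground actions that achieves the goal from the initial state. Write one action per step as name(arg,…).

swap(b,b); tag(b,c); swap(c,c); flip(b,c)

1. swap(b,b)  →  {above(b,c), above(b,e), above(c,b), above(c,e), above(e,c), above(e,e), marked(b), on(b), ready(b,c), ready(b,e), ready(c,e), ready(e,b), ready(e,c)}
2. tag(b,c)  →  {above(b,e), above(c,c), above(c,e), above(e,c), above(e,e), marked(b), ready(b,c), ready(b,e), ready(c,e), ready(e,b), ready(e,c)}
3. swap(c,c)  →  {above(b,e), above(c,e), above(e,c), above(e,e), marked(b), marked(c), on(c), ready(b,c), ready(b,e), ready(c,e), ready(e,b), ready(e,c)}
4. flip(b,c)  →  {above(b,e), above(c,e), above(e,c), above(e,e), marked(b), on(c), ready(b,c), ready(b,e), ready(c,c), ready(c,e), ready(e,b), ready(e,c)}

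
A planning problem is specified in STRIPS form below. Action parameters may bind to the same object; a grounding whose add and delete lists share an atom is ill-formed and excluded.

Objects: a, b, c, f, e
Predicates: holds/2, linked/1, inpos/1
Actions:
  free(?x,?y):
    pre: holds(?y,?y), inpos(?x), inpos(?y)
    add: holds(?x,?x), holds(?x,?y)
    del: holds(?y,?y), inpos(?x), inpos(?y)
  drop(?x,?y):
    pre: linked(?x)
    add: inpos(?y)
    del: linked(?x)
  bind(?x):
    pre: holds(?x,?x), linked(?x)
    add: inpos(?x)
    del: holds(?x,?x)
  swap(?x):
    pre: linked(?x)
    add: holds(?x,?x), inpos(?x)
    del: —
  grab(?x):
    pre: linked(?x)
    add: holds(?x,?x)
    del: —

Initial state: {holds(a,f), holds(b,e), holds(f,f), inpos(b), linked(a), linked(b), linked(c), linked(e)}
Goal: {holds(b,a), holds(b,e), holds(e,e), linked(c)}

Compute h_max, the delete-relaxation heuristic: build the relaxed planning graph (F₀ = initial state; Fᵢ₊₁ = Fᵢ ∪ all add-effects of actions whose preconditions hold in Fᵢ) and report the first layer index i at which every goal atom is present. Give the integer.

2

F0 = init (8 atoms)
F1 = F0 ∪ {holds(a,a), holds(b,b), holds(c,c), holds(e,e), inpos(a), inpos(c), inpos(e), inpos(f)}  (16 atoms)
F2 = F1 ∪ {holds(a,b), holds(a,c), holds(a,e), holds(b,a), holds(b,c), holds(b,f), holds(c,a), holds(c,b), holds(c,e), holds(c,f), holds(e,a), holds(e,b), holds(e,c), holds(e,f), holds(f,a), holds(f,b), holds(f,c), holds(f,e)}  (34 atoms)
goal ⊆ F2  ⇒  h_max = 2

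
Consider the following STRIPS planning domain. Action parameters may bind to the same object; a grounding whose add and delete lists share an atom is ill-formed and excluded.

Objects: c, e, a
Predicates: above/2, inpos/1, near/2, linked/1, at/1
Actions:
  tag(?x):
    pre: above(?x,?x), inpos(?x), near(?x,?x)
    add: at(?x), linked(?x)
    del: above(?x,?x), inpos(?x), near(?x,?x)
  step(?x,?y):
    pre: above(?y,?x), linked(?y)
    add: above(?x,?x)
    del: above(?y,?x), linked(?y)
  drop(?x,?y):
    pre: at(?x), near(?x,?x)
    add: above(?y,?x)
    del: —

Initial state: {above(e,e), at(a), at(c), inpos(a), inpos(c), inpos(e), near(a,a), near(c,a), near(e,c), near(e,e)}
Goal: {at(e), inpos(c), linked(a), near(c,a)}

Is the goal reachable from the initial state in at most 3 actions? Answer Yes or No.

Yes

1. tag(e)  →  {at(a), at(c), at(e), inpos(a), inpos(c), linked(e), near(a,a), near(c,a), near(e,c)}
2. drop(a,a)  →  {above(a,a), at(a), at(c), at(e), inpos(a), inpos(c), linked(e), near(a,a), near(c,a), near(e,c)}
3. tag(a)  →  {at(a), at(c), at(e), inpos(c), linked(a), linked(e), near(c,a), near(e,c)}
optimal plan length = 3; 3 ≤ 3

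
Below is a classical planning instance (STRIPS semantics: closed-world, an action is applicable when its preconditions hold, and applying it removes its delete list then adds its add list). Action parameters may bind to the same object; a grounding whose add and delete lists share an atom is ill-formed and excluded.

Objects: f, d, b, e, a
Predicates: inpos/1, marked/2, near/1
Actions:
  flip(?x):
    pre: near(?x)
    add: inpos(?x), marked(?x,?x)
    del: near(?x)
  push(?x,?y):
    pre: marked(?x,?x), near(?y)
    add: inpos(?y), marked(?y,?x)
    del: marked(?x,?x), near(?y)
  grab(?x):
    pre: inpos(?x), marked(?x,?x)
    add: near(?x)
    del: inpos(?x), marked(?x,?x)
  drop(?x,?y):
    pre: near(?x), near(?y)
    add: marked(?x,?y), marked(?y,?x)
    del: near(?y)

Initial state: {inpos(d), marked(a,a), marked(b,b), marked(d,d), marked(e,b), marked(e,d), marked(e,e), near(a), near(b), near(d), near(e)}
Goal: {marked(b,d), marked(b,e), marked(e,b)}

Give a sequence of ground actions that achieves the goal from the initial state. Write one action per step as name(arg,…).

1. drop(b,d)  →  {inpos(d), marked(a,a), marked(b,b), marked(b,d), marked(d,b), marked(d,d), marked(e,b), marked(e,d), marked(e,e), near(a), near(b), near(e)}
2. push(e,b)  →  {inpos(b), inpos(d), marked(a,a), marked(b,b), marked(b,d), marked(b,e), marked(d,b), marked(d,d), marked(e,b), marked(e,d), near(a), near(e)}

drop(b,d); push(e,b)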